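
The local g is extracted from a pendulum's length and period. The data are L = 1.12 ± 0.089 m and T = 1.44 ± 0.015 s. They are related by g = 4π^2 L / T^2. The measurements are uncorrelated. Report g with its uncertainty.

21.3 ± 1.75 m/s^2

For a monomial g ∝ L, T^-2, fractional errors add in quadrature:
  (1·δL/L)² = (1×0.0795)² = 0.00631;  (-2·δT/T)² = (-2×0.0104)² = 0.000434
δg/g = √(0.00675) = 0.0821
g = 21.3 m/s^2, so δg = 0.0821 × 21.3 = 1.75 m/s^2.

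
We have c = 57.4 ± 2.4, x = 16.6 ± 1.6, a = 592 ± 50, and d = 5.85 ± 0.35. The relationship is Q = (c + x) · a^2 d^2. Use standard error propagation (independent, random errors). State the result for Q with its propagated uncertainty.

(8.88 ± 1.87) × 10^8

Let u = c + x = 74.0. δu = √(δc² + δx²) = √(5.76 + 2.56) = 2.88, so δu/u = 0.0390.
Q is then a monomial in u, a, d:
δQ/Q = √((δu/u)² + (2·δa/a)² + (2·δd/d)²) = √(0.00152 + 0.0285 + 0.0143) = 0.211
Q = 8.88e+08, so δQ = 0.211 × 8.88e+08 = 1.87e+08.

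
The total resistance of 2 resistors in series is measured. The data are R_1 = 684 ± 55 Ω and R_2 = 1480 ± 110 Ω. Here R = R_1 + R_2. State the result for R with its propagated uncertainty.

2160 ± 123 Ω

Absolute uncertainties add in quadrature for a linear combination:
  (δR_1)² = 3020;  (δR_2)² = 12100
δR = √(15100) = 123 Ω
R = 2160 Ω.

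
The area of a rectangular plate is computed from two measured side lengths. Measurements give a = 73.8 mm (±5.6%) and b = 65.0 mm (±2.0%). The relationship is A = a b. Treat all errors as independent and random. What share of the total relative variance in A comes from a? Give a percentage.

(δA/A)² = (1·δa/a)² + (1·δb/b)²
  a term: (1×0.0560)² = 0.00314
  b term: (1×0.0200)² = 0.000400
Total = 0.00354. Share from a = 0.00314/0.00354 = 0.887.

88.7%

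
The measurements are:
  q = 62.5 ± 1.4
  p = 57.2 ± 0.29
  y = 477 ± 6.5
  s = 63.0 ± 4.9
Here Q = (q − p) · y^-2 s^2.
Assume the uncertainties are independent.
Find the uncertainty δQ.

0.0289

Let u = q − p = 5.30. δu = √(δq² + δp²) = √(1.96 + 0.0841) = 1.43, so δu/u = 0.270.
Q is then a monomial in u, y, s:
δQ/Q = √((δu/u)² + (-2·δy/y)² + (2·δs/s)²) = √(0.0728 + 0.000743 + 0.0242) = 0.313
Q = 0.0925, so δQ = 0.313 × 0.0925 = 0.0289.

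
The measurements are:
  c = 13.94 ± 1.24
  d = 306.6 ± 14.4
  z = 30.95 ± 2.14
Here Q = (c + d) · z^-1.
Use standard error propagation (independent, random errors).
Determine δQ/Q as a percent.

8.25%

Let u = c + d = 320.5. δu = √(δc² + δd²) = √(1.54 + 207) = 14.5, so δu/u = 0.0451.
Q is then a monomial in u, z:
δQ/Q = √((δu/u)² + (-1·δz/z)²) = √(0.00203 + 0.00478) = 0.0825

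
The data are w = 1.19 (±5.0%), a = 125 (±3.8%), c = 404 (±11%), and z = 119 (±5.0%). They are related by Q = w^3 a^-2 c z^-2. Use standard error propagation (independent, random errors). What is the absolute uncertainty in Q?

6.91e-07

Q is a product of powers, so relative uncertainties combine in quadrature:
  (3·δw/w)² = (3×0.0500)² = 0.0225;  (-2·δa/a)² = (-2×0.0380)² = 0.00578;  (1·δc/c)² = (1×0.110)² = 0.0121;  (-2·δz/z)² = (-2×0.0500)² = 0.0100
δQ/Q = √(0.0504) = 0.224
Q = 3.08e-06, so δQ = 0.224 × 3.08e-06 = 6.91e-07.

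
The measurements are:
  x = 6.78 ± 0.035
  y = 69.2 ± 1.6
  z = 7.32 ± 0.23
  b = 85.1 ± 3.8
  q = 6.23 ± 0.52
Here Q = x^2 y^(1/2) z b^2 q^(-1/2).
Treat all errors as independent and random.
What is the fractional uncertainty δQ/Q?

Q is a product of powers, so relative uncertainties combine in quadrature:
  (2·δx/x)² = (2×0.00516)² = 0.000107;  (½·δy/y)² = (0.5×0.0231)² = 0.000134;  (1·δz/z)² = (1×0.0314)² = 0.000987;  (2·δb/b)² = (2×0.0447)² = 0.00798;  (−½·δq/q)² = (-0.5×0.0835)² = 0.00174
δQ/Q = √(0.0109) = 0.105

0.105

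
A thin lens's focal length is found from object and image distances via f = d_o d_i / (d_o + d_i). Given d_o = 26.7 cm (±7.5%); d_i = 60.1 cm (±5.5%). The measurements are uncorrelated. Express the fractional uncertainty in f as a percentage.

5.46%

∂f/∂d_o = (d_i/(d_o+d_i))² = 0.479;  ∂f/∂d_i = (d_o/(d_o+d_i))² = 0.0946
δf = √((∂f/∂d_o · δd_o)² + (∂f/∂d_i · δd_i)²) = √(0.922 + 0.0978) = 1.01 cm
f = 18.5 cm, so δf/f = 1.01/18.5 = 0.0546.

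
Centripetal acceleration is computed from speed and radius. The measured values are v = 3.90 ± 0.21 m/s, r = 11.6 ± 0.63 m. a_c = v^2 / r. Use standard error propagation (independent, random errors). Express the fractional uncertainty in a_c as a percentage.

12.1%

Products/powers → add relative errors in quadrature, weighted by exponent:
  (2·δv/v)² = (2×0.0538)² = 0.0116;  (-1·δr/r)² = (-1×0.0543)² = 0.00295
δa_c/a_c = √(0.0145) = 0.121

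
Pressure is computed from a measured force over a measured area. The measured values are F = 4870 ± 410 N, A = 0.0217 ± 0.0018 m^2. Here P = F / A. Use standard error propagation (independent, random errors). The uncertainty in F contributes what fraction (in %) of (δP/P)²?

(δP/P)² = (1·δF/F)² + (-1·δA/A)²
  F term: (1×0.0842)² = 0.00709
  A term: (-1×0.0829)² = 0.00688
Total = 0.0140. Share from F = 0.00709/0.0140 = 0.507.

50.7%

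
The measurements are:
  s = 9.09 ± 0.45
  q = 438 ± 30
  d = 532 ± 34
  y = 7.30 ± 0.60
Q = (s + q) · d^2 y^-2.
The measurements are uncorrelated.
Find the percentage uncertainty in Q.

21.9%

Let u = s + q = 447. δu = √(δs² + δq²) = √(0.203 + 900) = 30.0, so δu/u = 0.0671.
Q is then a monomial in u, d, y:
δQ/Q = √((δu/u)² + (2·δd/d)² + (-2·δy/y)²) = √(0.00450 + 0.0163 + 0.0270) = 0.219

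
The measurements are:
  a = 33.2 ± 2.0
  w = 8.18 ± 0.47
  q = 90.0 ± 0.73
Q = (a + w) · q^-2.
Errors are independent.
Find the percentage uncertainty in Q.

Let u = a + w = 41.4. δu = √(δa² + δw²) = √(4.00 + 0.221) = 2.05, so δu/u = 0.0496.
Q is then a monomial in u, q:
δQ/Q = √((δu/u)² + (-2·δq/q)²) = √(0.00247 + 0.000263) = 0.0522

5.22%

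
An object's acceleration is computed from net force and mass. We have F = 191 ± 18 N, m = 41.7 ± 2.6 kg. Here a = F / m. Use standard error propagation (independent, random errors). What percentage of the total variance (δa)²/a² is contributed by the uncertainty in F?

69.6%

(δa/a)² = (1·δF/F)² + (-1·δm/m)²
  F term: (1×0.0942)² = 0.00888
  m term: (-1×0.0624)² = 0.00389
Total = 0.0128. Share from F = 0.00888/0.0128 = 0.696.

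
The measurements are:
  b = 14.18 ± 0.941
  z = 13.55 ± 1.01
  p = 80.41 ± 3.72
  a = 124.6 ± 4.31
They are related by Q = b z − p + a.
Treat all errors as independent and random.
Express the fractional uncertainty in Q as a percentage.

8.46%

Let w = b·z = 192.1. δw/w = √((1·δb/b)² + (1·δz/z)²) = √(0.00440 + 0.00556) = 0.0998, so δw = 19.2.
Q = w − p + a: δQ = √(δw² + δp² + δa²) = √(368 + 13.8 + 18.6) = 20.0
Q = 236.3, so δQ/Q = 20.0/236.3 = 0.0846.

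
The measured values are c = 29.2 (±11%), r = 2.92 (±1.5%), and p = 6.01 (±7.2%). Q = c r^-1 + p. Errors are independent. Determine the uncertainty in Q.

Let w = c·r^-1 = 10.0. δw/w = √((1·δc/c)² + (-1·δr/r)²) = √(0.0121 + 0.000225) = 0.111, so δw = 1.11.
Q = w + p: δQ = √(δw² + δp²) = √(1.23 + 0.187) = 1.19

1.19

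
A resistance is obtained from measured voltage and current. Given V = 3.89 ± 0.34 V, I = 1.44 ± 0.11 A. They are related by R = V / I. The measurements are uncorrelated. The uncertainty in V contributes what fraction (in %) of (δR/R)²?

56.7%

(δR/R)² = (1·δV/V)² + (-1·δI/I)²
  V term: (1×0.0874)² = 0.00764
  I term: (-1×0.0764)² = 0.00584
Total = 0.0135. Share from V = 0.00764/0.0135 = 0.567.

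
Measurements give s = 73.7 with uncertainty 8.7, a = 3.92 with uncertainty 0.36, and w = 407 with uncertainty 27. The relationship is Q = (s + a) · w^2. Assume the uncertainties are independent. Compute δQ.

2.23e+06

Let u = s + a = 77.6. δu = √(δs² + δa²) = √(75.7 + 0.130) = 8.71, so δu/u = 0.112.
Q is then a monomial in u, w:
δQ/Q = √((δu/u)² + (2·δw/w)²) = √(0.0126 + 0.0176) = 0.174
Q = 1.29e+07, so δQ = 0.174 × 1.29e+07 = 2.23e+06.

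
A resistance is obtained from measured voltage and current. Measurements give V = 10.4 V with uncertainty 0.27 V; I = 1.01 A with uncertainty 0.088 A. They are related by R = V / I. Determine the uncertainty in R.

Each factor contributes (exponent × relative error)² to (δR/R)²:
  (1·δV/V)² = (1×0.0260)² = 0.000674;  (-1·δI/I)² = (-1×0.0871)² = 0.00759
δR/R = √(0.00827) = 0.0909
R = 10.3 Ω, so δR = 0.0909 × 10.3 = 0.936 Ω.

0.936 Ω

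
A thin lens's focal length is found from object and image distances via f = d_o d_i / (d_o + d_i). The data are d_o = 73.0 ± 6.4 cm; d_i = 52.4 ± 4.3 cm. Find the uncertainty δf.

1.84 cm

∂f/∂d_o = (d_i/(d_o+d_i))² = 0.175;  ∂f/∂d_i = (d_o/(d_o+d_i))² = 0.339
δf = √((∂f/∂d_o · δd_o)² + (∂f/∂d_i · δd_i)²) = √(1.25 + 2.12) = 1.84 cm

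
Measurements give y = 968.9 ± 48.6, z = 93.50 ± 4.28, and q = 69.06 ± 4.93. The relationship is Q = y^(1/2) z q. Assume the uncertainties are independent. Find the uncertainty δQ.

Relative error in a monomial: (δQ/Q)² = Σ (nᵢ · δxᵢ/xᵢ)².
  (½·δy/y)² = (0.5×0.0502)² = 0.000629;  (1·δz/z)² = (1×0.0458)² = 0.00210;  (1·δq/q)² = (1×0.0714)² = 0.00510
δQ/Q = √(0.00782) = 0.0884
Q = 201000, so δQ = 0.0884 × 201000 = 17800.

17800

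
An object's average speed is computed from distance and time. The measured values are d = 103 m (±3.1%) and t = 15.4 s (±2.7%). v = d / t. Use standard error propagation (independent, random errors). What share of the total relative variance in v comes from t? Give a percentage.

43.1%

(δv/v)² = (1·δd/d)² + (-1·δt/t)²
  d term: (1×0.0310)² = 0.000961
  t term: (-1×0.0270)² = 0.000729
Total = 0.00169. Share from t = 0.000729/0.00169 = 0.431.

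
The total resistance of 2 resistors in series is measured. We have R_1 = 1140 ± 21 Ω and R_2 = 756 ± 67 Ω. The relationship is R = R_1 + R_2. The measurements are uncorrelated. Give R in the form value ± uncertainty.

1900 ± 70.2 Ω

Absolute uncertainties add in quadrature for a linear combination:
  (δR_1)² = 441;  (δR_2)² = 4490
δR = √(4930) = 70.2 Ω
R = 1900 Ω.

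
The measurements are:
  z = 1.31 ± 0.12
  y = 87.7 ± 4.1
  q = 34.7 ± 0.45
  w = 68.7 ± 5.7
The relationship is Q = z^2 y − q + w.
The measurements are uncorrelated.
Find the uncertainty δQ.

Let p = z^2·y = 151. δp/p = √((2·δz/z)² + (1·δy/y)²) = √(0.0336 + 0.00219) = 0.189, so δp = 28.5.
Q = p − q + w: δQ = √(δp² + δq² + δw²) = √(810 + 0.203 + 32.5) = 29.0

29.0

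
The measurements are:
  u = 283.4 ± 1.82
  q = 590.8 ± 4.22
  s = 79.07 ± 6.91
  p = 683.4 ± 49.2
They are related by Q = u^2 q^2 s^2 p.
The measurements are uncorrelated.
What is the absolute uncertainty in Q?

Since Q is a product/quotient, work with relative uncertainties:
  (2·δu/u)² = (2×0.00642)² = 0.000165;  (2·δq/q)² = (2×0.00714)² = 0.000204;  (2·δs/s)² = (2×0.0874)² = 0.0305;  (1·δp/p)² = (1×0.0720)² = 0.00518
δQ/Q = √(0.0361) = 0.190
Q = 1.198e+17, so δQ = 0.190 × 1.198e+17 = 2.28e+16.

2.28e+16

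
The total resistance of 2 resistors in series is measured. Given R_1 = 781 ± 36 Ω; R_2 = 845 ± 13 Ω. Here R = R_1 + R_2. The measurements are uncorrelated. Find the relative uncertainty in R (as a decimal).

0.0235

Each term contributes (cᵢ δxᵢ)² to (δR)²:
  (δR_1)² = 1300;  (δR_2)² = 169
δR = √(1460) = 38.3 Ω
R = 1630 Ω, so δR/R = 38.3/1630 = 0.0235.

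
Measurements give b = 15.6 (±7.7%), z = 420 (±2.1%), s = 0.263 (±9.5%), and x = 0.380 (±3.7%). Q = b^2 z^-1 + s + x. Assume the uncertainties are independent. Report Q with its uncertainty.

Let p = b^2·z^-1 = 0.579. δp/p = √((2·δb/b)² + (-1·δz/z)²) = √(0.0237 + 0.000441) = 0.155, so δp = 0.0901.
Q = p + s + x: δQ = √(δp² + δs² + δx²) = √(0.00811 + 0.000624 + 0.000198) = 0.0945
Q = 1.22.

1.22 ± 0.0945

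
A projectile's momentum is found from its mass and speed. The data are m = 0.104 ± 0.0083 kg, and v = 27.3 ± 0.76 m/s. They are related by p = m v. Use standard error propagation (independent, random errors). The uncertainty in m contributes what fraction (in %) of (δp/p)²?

89.2%

(δp/p)² = (1·δm/m)² + (1·δv/v)²
  m term: (1×0.0798)² = 0.00637
  v term: (1×0.0278)² = 0.000775
Total = 0.00714. Share from m = 0.00637/0.00714 = 0.892.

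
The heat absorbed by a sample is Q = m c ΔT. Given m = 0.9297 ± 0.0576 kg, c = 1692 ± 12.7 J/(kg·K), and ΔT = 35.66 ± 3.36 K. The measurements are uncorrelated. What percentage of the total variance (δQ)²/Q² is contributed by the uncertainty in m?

30.1%

(δQ/Q)² = (1·δm/m)² + (1·δc/c)² + (1·δΔT/ΔT)²
  m term: (1×0.0620)² = 0.00384
  c term: (1×0.00751)² = 5.63e-05
  ΔT term: (1×0.0942)² = 0.00888
Total = 0.0128. Share from m = 0.00384/0.0128 = 0.301.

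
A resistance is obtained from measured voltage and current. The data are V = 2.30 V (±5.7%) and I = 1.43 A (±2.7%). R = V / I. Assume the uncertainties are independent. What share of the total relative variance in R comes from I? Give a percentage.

(δR/R)² = (1·δV/V)² + (-1·δI/I)²
  V term: (1×0.0570)² = 0.00325
  I term: (-1×0.0270)² = 0.000729
Total = 0.00398. Share from I = 0.000729/0.00398 = 0.183.

18.3%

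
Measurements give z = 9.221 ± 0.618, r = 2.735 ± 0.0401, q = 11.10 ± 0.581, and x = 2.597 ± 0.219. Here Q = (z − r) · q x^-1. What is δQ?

3.82

Let u = z − r = 6.486. δu = √(δz² + δr²) = √(0.382 + 0.00161) = 0.619, so δu/u = 0.0955.
Q is then a monomial in u, q, x:
δQ/Q = √((δu/u)² + (1·δq/q)² + (-1·δx/x)²) = √(0.00912 + 0.00274 + 0.00711) = 0.138
Q = 27.72, so δQ = 0.138 × 27.72 = 3.82.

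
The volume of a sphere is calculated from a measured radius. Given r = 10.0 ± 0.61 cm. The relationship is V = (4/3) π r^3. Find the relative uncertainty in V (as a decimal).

0.183

Products/powers → add relative errors in quadrature, weighted by exponent:
  (3·δr/r)² = (3×0.0610)² = 0.0335
δV/V = √(0.0335) = 0.183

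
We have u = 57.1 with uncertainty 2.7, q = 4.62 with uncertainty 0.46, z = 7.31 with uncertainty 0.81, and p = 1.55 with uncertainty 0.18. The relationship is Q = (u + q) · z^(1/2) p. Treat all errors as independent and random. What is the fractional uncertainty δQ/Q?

Let w = u + q = 61.7. δw = √(δu² + δq²) = √(7.29 + 0.212) = 2.74, so δw/w = 0.0444.
Q is then a monomial in w, z, p:
δQ/Q = √((δw/w)² + (½·δz/z)² + (1·δp/p)²) = √(0.00197 + 0.00307 + 0.0135) = 0.136

0.136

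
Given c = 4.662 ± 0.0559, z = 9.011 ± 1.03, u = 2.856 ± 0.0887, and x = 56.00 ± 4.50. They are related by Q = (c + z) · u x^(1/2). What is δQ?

Let w = c + z = 13.67. δw = √(δc² + δz²) = √(0.00312 + 1.06) = 1.03, so δw/w = 0.0754.
Q is then a monomial in w, u, x:
δQ/Q = √((δw/w)² + (1·δu/u)² + (½·δx/x)²) = √(0.00569 + 0.000965 + 0.00161) = 0.0909
Q = 292.2, so δQ = 0.0909 × 292.2 = 26.6.

26.6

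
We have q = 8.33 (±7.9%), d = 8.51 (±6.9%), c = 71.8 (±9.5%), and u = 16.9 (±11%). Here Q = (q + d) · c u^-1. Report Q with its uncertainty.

Let w = q + d = 16.8. δw = √(δq² + δd²) = √(0.433 + 0.345) = 0.882, so δw/w = 0.0524.
Q is then a monomial in w, c, u:
δQ/Q = √((δw/w)² + (1·δc/c)² + (-1·δu/u)²) = √(0.00274 + 0.00903 + 0.0121) = 0.154
Q = 71.5, so δQ = 0.154 × 71.5 = 11.1.

71.5 ± 11.1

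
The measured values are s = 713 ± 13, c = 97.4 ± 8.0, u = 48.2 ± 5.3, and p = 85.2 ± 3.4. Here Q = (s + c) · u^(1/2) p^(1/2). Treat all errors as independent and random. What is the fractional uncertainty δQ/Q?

0.0614

Let w = s + c = 810. δw = √(δs² + δc²) = √(169 + 64.0) = 15.3, so δw/w = 0.0188.
Q is then a monomial in w, u, p:
δQ/Q = √((δw/w)² + (½·δu/u)² + (½·δp/p)²) = √(0.000355 + 0.00302 + 0.000398) = 0.0614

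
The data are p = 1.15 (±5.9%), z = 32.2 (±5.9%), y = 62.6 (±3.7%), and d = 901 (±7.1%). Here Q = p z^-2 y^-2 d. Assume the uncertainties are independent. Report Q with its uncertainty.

Relative error in a monomial: (δQ/Q)² = Σ (nᵢ · δxᵢ/xᵢ)².
  (1·δp/p)² = (1×0.0590)² = 0.00348;  (-2·δz/z)² = (-2×0.0590)² = 0.0139;  (-2·δy/y)² = (-2×0.0370)² = 0.00548;  (1·δd/d)² = (1×0.0710)² = 0.00504
δQ/Q = √(0.0279) = 0.167
Q = 0.000255, so δQ = 0.167 × 0.000255 = 4.26e-05.

(2.55 ± 0.426) × 10^-4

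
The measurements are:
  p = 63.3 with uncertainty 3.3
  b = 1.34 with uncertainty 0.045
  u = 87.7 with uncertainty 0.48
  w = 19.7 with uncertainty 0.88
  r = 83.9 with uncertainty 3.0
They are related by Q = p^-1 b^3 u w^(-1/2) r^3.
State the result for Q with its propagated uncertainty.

Products/powers → add relative errors in quadrature, weighted by exponent:
  (-1·δp/p)² = (-1×0.0521)² = 0.00272;  (3·δb/b)² = (3×0.0336)² = 0.0101;  (1·δu/u)² = (1×0.00547)² = 3e-05;  (−½·δw/w)² = (-0.5×0.0447)² = 0.000499;  (3·δr/r)² = (3×0.0358)² = 0.0115
δQ/Q = √(0.0249) = 0.158
Q = 4.44e+05, so δQ = 0.158 × 4.44e+05 = 70000.

(4.44 ± 0.700) × 10^5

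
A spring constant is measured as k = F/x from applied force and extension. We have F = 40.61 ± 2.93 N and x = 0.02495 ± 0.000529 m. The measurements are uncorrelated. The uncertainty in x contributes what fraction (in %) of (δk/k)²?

7.95%

(δk/k)² = (1·δF/F)² + (-1·δx/x)²
  F term: (1×0.0721)² = 0.00521
  x term: (-1×0.0212)² = 0.000450
Total = 0.00566. Share from x = 0.000450/0.00566 = 0.0795.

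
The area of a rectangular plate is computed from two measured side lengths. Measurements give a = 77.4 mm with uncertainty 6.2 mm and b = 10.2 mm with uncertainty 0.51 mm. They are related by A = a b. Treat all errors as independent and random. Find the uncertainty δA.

Since A is a product/quotient, work with relative uncertainties:
  (1·δa/a)² = (1×0.0801)² = 0.00642;  (1·δb/b)² = (1×0.0500)² = 0.00250
δA/A = √(0.00892) = 0.0944
A = 789 mm^2, so δA = 0.0944 × 789 = 74.5 mm^2.

74.5 mm^2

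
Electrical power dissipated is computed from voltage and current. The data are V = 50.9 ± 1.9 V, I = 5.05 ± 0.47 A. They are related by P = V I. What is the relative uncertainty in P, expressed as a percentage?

10.0%

Each factor contributes (exponent × relative error)² to (δP/P)²:
  (1·δV/V)² = (1×0.0373)² = 0.00139;  (1·δI/I)² = (1×0.0931)² = 0.00866
δP/P = √(0.0101) = 0.100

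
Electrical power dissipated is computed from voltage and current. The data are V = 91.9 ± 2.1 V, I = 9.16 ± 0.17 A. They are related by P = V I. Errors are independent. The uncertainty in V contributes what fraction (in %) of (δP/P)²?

60.3%

(δP/P)² = (1·δV/V)² + (1·δI/I)²
  V term: (1×0.0229)² = 0.000522
  I term: (1×0.0186)² = 0.000344
Total = 0.000867. Share from V = 0.000522/0.000867 = 0.603.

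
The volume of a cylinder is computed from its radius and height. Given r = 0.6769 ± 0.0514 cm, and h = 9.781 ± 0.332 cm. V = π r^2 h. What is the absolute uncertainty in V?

Products/powers → add relative errors in quadrature, weighted by exponent:
  (2·δr/r)² = (2×0.0759)² = 0.0231;  (1·δh/h)² = (1×0.0339)² = 0.00115
δV/V = √(0.0242) = 0.156
V = 14.08 cm^3, so δV = 0.156 × 14.08 = 2.19 cm^3.

2.19 cm^3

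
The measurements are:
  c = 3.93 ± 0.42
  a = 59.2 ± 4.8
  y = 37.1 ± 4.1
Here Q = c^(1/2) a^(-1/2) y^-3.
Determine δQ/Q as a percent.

Q is a product of powers, so relative uncertainties combine in quadrature:
  (½·δc/c)² = (0.5×0.107)² = 0.00286;  (−½·δa/a)² = (-0.5×0.0811)² = 0.00164;  (-3·δy/y)² = (-3×0.111)² = 0.110
δQ/Q = √(0.114) = 0.338

33.8%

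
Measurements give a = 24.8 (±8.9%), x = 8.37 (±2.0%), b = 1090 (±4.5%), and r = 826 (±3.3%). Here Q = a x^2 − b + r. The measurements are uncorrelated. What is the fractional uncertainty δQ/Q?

Let p = a·x^2 = 1740. δp/p = √((1·δa/a)² + (2·δx/x)²) = √(0.00792 + 0.00160) = 0.0976, so δp = 170.
Q = p − b + r: δQ = √(δp² + δb² + δr²) = √(28700 + 2410 + 743) = 179
Q = 1470, so δQ/Q = 179/1470 = 0.121.

0.121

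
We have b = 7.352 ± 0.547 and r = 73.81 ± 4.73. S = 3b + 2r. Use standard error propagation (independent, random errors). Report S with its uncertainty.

169.7 ± 9.60

For a sum/difference, combine absolute errors in quadrature:
  (3·δb)² = 2.69;  (2·δr)² = 89.5
δS = √(92.2) = 9.60
S = 169.7.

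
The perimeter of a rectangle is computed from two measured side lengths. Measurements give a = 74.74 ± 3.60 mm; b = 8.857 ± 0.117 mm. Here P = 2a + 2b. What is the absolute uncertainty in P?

7.20 mm

Each term contributes (cᵢ δxᵢ)² to (δP)²:
  (2·δa)² = 51.8;  (2·δb)² = 0.0548
δP = √(51.9) = 7.20 mm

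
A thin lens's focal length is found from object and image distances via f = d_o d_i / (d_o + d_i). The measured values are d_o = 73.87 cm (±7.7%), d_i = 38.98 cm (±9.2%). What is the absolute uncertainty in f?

1.68 cm

∂f/∂d_o = (d_i/(d_o+d_i))² = 0.119;  ∂f/∂d_i = (d_o/(d_o+d_i))² = 0.428
δf = √((∂f/∂d_o · δd_o)² + (∂f/∂d_i · δd_i)²) = √(0.461 + 2.36) = 1.68 cm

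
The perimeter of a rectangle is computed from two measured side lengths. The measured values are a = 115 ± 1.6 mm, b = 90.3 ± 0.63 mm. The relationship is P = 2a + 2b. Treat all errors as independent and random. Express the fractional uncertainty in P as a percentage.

Absolute uncertainties add in quadrature for a linear combination:
  (2·δa)² = 10.2;  (2·δb)² = 1.59
δP = √(11.8) = 3.44 mm
P = 411 mm, so δP/P = 3.44/411 = 0.00838.

0.838%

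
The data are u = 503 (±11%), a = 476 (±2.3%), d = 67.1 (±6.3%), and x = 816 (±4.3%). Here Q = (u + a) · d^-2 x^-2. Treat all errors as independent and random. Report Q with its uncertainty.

(3.27 ± 0.533) × 10^-7

Let w = u + a = 979. δw = √(δu² + δa²) = √(3060 + 120) = 56.4, so δw/w = 0.0576.
Q is then a monomial in w, d, x:
δQ/Q = √((δw/w)² + (-2·δd/d)² + (-2·δx/x)²) = √(0.00332 + 0.0159 + 0.00740) = 0.163
Q = 3.27e-07, so δQ = 0.163 × 3.27e-07 = 5.33e-08.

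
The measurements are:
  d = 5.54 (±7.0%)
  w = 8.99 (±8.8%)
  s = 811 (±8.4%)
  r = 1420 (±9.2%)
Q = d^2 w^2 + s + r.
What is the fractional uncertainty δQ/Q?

0.122

Let p = d^2·w^2 = 2480. δp/p = √((2·δd/d)² + (2·δw/w)²) = √(0.0196 + 0.0310) = 0.225, so δp = 558.
Q = p + s + r: δQ = √(δp² + δs² + δr²) = √(3.11e+05 + 4640 + 17100) = 577
Q = 4710, so δQ/Q = 577/4710 = 0.122.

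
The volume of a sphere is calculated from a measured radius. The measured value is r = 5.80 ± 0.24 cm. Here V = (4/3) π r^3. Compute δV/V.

0.124

Relative error in a monomial: (δV/V)² = Σ (nᵢ · δxᵢ/xᵢ)².
  (3·δr/r)² = (3×0.0414)² = 0.0154
δV/V = √(0.0154) = 0.124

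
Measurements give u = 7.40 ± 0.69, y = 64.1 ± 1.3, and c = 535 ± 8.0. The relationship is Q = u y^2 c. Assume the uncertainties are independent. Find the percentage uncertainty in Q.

10.3%

For a monomial Q ∝ u, y^2, c, fractional errors add in quadrature:
  (1·δu/u)² = (1×0.0932)² = 0.00869;  (2·δy/y)² = (2×0.0203)² = 0.00165;  (1·δc/c)² = (1×0.0150)² = 0.000224
δQ/Q = √(0.0106) = 0.103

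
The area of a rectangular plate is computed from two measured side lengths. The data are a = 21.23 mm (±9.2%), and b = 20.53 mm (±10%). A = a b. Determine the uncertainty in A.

For a monomial A ∝ a, b, fractional errors add in quadrature:
  (1·δa/a)² = (1×0.0920)² = 0.00846;  (1·δb/b)² = (1×0.100)² = 0.0100
δA/A = √(0.0185) = 0.136
A = 435.9 mm^2, so δA = 0.136 × 435.9 = 59.2 mm^2.

59.2 mm^2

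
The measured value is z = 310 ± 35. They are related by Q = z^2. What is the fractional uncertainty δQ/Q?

0.226

Each factor contributes (exponent × relative error)² to (δQ/Q)²:
  (2·δz/z)² = (2×0.113)² = 0.0510
δQ/Q = √(0.0510) = 0.226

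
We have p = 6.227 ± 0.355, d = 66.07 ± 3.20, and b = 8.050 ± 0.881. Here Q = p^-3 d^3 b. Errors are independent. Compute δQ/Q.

0.250

Each factor contributes (exponent × relative error)² to (δQ/Q)²:
  (-3·δp/p)² = (-3×0.0570)² = 0.0293;  (3·δd/d)² = (3×0.0484)² = 0.0211;  (1·δb/b)² = (1×0.109)² = 0.0120
δQ/Q = √(0.0623) = 0.250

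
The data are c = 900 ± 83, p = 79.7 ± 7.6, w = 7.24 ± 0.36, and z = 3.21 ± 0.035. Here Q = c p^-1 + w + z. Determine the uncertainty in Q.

1.54

Let h = c·p^-1 = 11.3. δh/h = √((1·δc/c)² + (-1·δp/p)²) = √(0.00850 + 0.00909) = 0.133, so δh = 1.50.
Q = h + w + z: δQ = √(δh² + δw² + δz²) = √(2.24 + 0.130 + 0.00123) = 1.54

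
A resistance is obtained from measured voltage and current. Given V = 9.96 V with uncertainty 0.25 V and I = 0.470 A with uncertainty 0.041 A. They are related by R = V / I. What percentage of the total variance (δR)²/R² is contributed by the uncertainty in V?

7.65%

(δR/R)² = (1·δV/V)² + (-1·δI/I)²
  V term: (1×0.0251)² = 0.000630
  I term: (-1×0.0872)² = 0.00761
Total = 0.00824. Share from V = 0.000630/0.00824 = 0.0765.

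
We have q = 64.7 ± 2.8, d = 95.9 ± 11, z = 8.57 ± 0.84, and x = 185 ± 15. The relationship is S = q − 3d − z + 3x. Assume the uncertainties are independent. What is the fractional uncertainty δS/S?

Each term contributes (cᵢ δxᵢ)² to (δS)²:
  (δq)² = 7.84;  (3·δd)² = 1090;  (δz)² = 0.706;  (3·δx)² = 2020
δS = √(3120) = 55.9
S = 323, so δS/S = 55.9/323 = 0.173.

0.173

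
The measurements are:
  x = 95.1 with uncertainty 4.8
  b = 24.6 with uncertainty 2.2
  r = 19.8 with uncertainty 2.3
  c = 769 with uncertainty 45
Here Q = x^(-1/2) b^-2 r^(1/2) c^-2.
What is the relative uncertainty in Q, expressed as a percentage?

22.3%

Products/powers → add relative errors in quadrature, weighted by exponent:
  (−½·δx/x)² = (-0.5×0.0505)² = 0.000637;  (-2·δb/b)² = (-2×0.0894)² = 0.0320;  (½·δr/r)² = (0.5×0.116)² = 0.00337;  (-2·δc/c)² = (-2×0.0585)² = 0.0137
δQ/Q = √(0.0497) = 0.223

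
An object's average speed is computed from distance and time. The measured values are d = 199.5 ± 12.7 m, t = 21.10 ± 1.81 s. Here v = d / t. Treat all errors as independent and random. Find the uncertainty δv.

1.01 m/s

Each factor contributes (exponent × relative error)² to (δv/v)²:
  (1·δd/d)² = (1×0.0637)² = 0.00405;  (-1·δt/t)² = (-1×0.0858)² = 0.00736
δv/v = √(0.0114) = 0.107
v = 9.455 m/s, so δv = 0.107 × 9.455 = 1.01 m/s.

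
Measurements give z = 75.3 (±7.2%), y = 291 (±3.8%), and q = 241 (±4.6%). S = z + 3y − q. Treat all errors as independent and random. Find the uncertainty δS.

35.4

Each term contributes (cᵢ δxᵢ)² to (δS)²:
  (δz)² = 29.4;  (3·δy)² = 1100;  (δq)² = 123
δS = √(1250) = 35.4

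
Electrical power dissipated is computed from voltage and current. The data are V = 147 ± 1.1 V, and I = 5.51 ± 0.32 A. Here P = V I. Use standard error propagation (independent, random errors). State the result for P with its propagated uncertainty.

810 ± 47.4 W

Relative error in a monomial: (δP/P)² = Σ (nᵢ · δxᵢ/xᵢ)².
  (1·δV/V)² = (1×0.00748)² = 5.6e-05;  (1·δI/I)² = (1×0.0581)² = 0.00337
δP/P = √(0.00343) = 0.0586
P = 810 W, so δP = 0.0586 × 810 = 47.4 W.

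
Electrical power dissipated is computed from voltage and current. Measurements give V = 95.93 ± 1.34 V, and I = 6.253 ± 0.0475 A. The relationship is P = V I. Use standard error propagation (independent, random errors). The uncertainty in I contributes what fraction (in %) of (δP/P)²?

(δP/P)² = (1·δV/V)² + (1·δI/I)²
  V term: (1×0.0140)² = 0.000195
  I term: (1×0.00760)² = 5.77e-05
Total = 0.000253. Share from I = 5.77e-05/0.000253 = 0.228.

22.8%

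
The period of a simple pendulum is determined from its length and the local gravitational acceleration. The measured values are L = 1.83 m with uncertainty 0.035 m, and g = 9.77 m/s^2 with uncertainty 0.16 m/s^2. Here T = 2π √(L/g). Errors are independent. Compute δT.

Relative error in a monomial: (δT/T)² = Σ (nᵢ · δxᵢ/xᵢ)².
  (½·δL/L)² = (0.5×0.0191)² = 9.14e-05;  (−½·δg/g)² = (-0.5×0.0164)² = 6.7e-05
δT/T = √(0.000158) = 0.0126
T = 2.72 s, so δT = 0.0126 × 2.72 = 0.0342 s.

0.0342 s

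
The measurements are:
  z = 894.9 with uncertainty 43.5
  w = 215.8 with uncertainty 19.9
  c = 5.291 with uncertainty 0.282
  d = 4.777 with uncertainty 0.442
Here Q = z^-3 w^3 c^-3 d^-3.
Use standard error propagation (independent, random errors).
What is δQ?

Q is a product of powers, so relative uncertainties combine in quadrature:
  (-3·δz/z)² = (-3×0.0486)² = 0.0213;  (3·δw/w)² = (3×0.0922)² = 0.0765;  (-3·δc/c)² = (-3×0.0533)² = 0.0256;  (-3·δd/d)² = (-3×0.0925)² = 0.0771
δQ/Q = √(0.200) = 0.448
Q = 8.685e-07, so δQ = 0.448 × 8.685e-07 = 3.89e-07.

3.89e-07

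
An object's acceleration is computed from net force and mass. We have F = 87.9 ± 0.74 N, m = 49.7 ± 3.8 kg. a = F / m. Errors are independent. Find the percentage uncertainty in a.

7.69%

Relative error in a monomial: (δa/a)² = Σ (nᵢ · δxᵢ/xᵢ)².
  (1·δF/F)² = (1×0.00842)² = 7.09e-05;  (-1·δm/m)² = (-1×0.0765)² = 0.00585
δa/a = √(0.00592) = 0.0769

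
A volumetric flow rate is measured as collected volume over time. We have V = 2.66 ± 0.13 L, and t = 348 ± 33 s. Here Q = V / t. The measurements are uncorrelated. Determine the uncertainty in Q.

0.000815 L/s

Each factor contributes (exponent × relative error)² to (δQ/Q)²:
  (1·δV/V)² = (1×0.0489)² = 0.00239;  (-1·δt/t)² = (-1×0.0948)² = 0.00899
δQ/Q = √(0.0114) = 0.107
Q = 0.00764 L/s, so δQ = 0.107 × 0.00764 = 0.000815 L/s.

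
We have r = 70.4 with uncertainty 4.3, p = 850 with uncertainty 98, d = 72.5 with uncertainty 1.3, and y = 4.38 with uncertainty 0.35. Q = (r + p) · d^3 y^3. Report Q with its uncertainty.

(2.95 ± 0.789) × 10^10

Let u = r + p = 920. δu = √(δr² + δp²) = √(18.5 + 9600) = 98.1, so δu/u = 0.107.
Q is then a monomial in u, d, y:
δQ/Q = √((δu/u)² + (3·δd/d)² + (3·δy/y)²) = √(0.0114 + 0.00289 + 0.0575) = 0.268
Q = 2.95e+10, so δQ = 0.268 × 2.95e+10 = 7.89e+09.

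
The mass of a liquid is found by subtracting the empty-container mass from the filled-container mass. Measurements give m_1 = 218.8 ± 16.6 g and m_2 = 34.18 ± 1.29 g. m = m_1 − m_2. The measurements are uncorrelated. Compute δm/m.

0.0902

m is a linear combination, so absolute uncertainties add in quadrature:
  (δm_1)² = 276;  (δm_2)² = 1.66
δm = √(277) = 16.7 g
m = 184.6 g, so δm/m = 16.7/184.6 = 0.0902.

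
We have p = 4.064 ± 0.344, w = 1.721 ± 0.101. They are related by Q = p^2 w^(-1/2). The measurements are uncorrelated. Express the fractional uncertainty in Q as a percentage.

For a monomial Q ∝ p^2, w^(-1/2), fractional errors add in quadrature:
  (2·δp/p)² = (2×0.0846)² = 0.0287;  (−½·δw/w)² = (-0.5×0.0587)² = 0.000861
δQ/Q = √(0.0295) = 0.172

17.2%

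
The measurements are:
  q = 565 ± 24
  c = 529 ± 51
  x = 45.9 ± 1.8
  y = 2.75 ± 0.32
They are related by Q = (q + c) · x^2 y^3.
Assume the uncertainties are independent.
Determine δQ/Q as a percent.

Let u = q + c = 1090. δu = √(δq² + δc²) = √(576 + 2600) = 56.4, so δu/u = 0.0515.
Q is then a monomial in u, x, y:
δQ/Q = √((δu/u)² + (2·δx/x)² + (3·δy/y)²) = √(0.00265 + 0.00615 + 0.122) = 0.361

36.1%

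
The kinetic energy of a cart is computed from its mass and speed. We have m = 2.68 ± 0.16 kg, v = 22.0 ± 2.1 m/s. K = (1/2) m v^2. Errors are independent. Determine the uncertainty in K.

130 J

Each factor contributes (exponent × relative error)² to (δK/K)²:
  (1·δm/m)² = (1×0.0597)² = 0.00356;  (2·δv/v)² = (2×0.0955)² = 0.0364
δK/K = √(0.0400) = 0.200
K = 649 J, so δK = 0.200 × 649 = 130 J.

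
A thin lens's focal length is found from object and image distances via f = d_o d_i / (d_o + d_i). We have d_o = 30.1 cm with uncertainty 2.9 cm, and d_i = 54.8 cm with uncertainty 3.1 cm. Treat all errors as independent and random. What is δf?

1.27 cm

∂f/∂d_o = (d_i/(d_o+d_i))² = 0.417;  ∂f/∂d_i = (d_o/(d_o+d_i))² = 0.126
δf = √((∂f/∂d_o · δd_o)² + (∂f/∂d_i · δd_i)²) = √(1.46 + 0.152) = 1.27 cm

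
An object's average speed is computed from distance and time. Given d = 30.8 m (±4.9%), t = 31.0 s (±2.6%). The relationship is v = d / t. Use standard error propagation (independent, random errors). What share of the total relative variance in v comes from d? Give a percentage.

(δv/v)² = (1·δd/d)² + (-1·δt/t)²
  d term: (1×0.0490)² = 0.00240
  t term: (-1×0.0260)² = 0.000676
Total = 0.00308. Share from d = 0.00240/0.00308 = 0.780.

78.0%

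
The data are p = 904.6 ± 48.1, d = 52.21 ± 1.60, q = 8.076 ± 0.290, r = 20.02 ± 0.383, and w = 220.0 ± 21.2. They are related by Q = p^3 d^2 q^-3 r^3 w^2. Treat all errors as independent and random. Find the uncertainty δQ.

4.24e+17

Relative error in a monomial: (δQ/Q)² = Σ (nᵢ · δxᵢ/xᵢ)².
  (3·δp/p)² = (3×0.0532)² = 0.0254;  (2·δd/d)² = (2×0.0306)² = 0.00376;  (-3·δq/q)² = (-3×0.0359)² = 0.0116;  (3·δr/r)² = (3×0.0191)² = 0.00329;  (2·δw/w)² = (2×0.0964)² = 0.0371
δQ/Q = √(0.0812) = 0.285
Q = 1.488e+18, so δQ = 0.285 × 1.488e+18 = 4.24e+17.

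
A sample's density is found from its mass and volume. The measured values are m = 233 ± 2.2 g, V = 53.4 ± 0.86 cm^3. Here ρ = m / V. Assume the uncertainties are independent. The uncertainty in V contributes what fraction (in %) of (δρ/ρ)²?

(δρ/ρ)² = (1·δm/m)² + (-1·δV/V)²
  m term: (1×0.00944)² = 8.92e-05
  V term: (-1×0.0161)² = 0.000259
Total = 0.000349. Share from V = 0.000259/0.000349 = 0.744.

74.4%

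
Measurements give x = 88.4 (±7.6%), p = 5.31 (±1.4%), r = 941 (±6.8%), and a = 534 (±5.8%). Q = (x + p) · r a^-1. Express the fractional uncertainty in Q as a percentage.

11.5%

Let u = x + p = 93.7. δu = √(δx² + δp²) = √(45.1 + 0.00553) = 6.72, so δu/u = 0.0717.
Q is then a monomial in u, r, a:
δQ/Q = √((δu/u)² + (1·δr/r)² + (-1·δa/a)²) = √(0.00514 + 0.00462 + 0.00336) = 0.115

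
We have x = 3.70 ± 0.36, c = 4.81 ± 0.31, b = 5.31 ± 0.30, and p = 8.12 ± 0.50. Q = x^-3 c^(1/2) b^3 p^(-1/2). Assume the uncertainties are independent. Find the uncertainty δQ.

Each factor contributes (exponent × relative error)² to (δQ/Q)²:
  (-3·δx/x)² = (-3×0.0973)² = 0.0852;  (½·δc/c)² = (0.5×0.0644)² = 0.00104;  (3·δb/b)² = (3×0.0565)² = 0.0287;  (−½·δp/p)² = (-0.5×0.0616)² = 0.000948
δQ/Q = √(0.116) = 0.340
Q = 2.27, so δQ = 0.340 × 2.27 = 0.775.

0.775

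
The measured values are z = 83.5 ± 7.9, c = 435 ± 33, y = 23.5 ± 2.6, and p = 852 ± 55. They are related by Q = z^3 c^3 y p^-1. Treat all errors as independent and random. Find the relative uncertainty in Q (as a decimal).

0.386

Relative error in a monomial: (δQ/Q)² = Σ (nᵢ · δxᵢ/xᵢ)².
  (3·δz/z)² = (3×0.0946)² = 0.0806;  (3·δc/c)² = (3×0.0759)² = 0.0518;  (1·δy/y)² = (1×0.111)² = 0.0122;  (-1·δp/p)² = (-1×0.0646)² = 0.00417
δQ/Q = √(0.149) = 0.386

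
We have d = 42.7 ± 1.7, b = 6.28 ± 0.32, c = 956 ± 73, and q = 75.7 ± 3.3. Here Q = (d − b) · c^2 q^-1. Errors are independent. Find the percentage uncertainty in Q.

16.6%

Let u = d − b = 36.4. δu = √(δd² + δb²) = √(2.89 + 0.102) = 1.73, so δu/u = 0.0475.
Q is then a monomial in u, c, q:
δQ/Q = √((δu/u)² + (2·δc/c)² + (-1·δq/q)²) = √(0.00226 + 0.0233 + 0.00190) = 0.166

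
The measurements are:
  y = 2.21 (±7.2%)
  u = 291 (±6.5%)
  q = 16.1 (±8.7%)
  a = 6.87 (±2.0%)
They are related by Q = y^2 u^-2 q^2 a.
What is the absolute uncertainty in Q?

0.0268

Relative error in a monomial: (δQ/Q)² = Σ (nᵢ · δxᵢ/xᵢ)².
  (2·δy/y)² = (2×0.0720)² = 0.0207;  (-2·δu/u)² = (-2×0.0650)² = 0.0169;  (2·δq/q)² = (2×0.0870)² = 0.0303;  (1·δa/a)² = (1×0.0200)² = 0.000400
δQ/Q = √(0.0683) = 0.261
Q = 0.103, so δQ = 0.261 × 0.103 = 0.0268.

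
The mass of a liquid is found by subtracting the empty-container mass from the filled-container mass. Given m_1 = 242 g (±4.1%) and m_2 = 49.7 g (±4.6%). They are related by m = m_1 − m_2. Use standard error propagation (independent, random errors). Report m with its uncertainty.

192 ± 10.2 g

Each term contributes (cᵢ δxᵢ)² to (δm)²:
  (δm_1)² = 98.4;  (δm_2)² = 5.23
δm = √(104) = 10.2 g
m = 192 g.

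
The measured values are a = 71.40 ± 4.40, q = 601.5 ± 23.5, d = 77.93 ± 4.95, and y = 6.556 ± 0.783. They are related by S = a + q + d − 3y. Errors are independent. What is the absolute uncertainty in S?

Each term contributes (cᵢ δxᵢ)² to (δS)²:
  (δa)² = 19.4;  (δq)² = 552;  (δd)² = 24.5;  (3·δy)² = 5.52
δS = √(602) = 24.5

24.5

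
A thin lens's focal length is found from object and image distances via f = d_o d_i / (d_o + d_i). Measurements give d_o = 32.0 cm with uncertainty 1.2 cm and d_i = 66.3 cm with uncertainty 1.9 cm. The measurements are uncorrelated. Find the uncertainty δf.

∂f/∂d_o = (d_i/(d_o+d_i))² = 0.455;  ∂f/∂d_i = (d_o/(d_o+d_i))² = 0.106
δf = √((∂f/∂d_o · δd_o)² + (∂f/∂d_i · δd_i)²) = √(0.298 + 0.0405) = 0.582 cm

0.582 cm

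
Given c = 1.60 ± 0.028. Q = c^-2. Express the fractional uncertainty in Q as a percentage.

3.50%

For a monomial Q ∝ c^-2, fractional errors add in quadrature:
  (-2·δc/c)² = (-2×0.0175)² = 0.00122
δQ/Q = √(0.00122) = 0.0350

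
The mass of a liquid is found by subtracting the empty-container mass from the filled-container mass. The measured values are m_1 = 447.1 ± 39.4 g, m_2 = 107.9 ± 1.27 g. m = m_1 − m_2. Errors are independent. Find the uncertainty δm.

39.4 g

Sums and differences: (δm)² = Σ (cᵢ δxᵢ)².
  (δm_1)² = 1550;  (δm_2)² = 1.61
δm = √(1550) = 39.4 g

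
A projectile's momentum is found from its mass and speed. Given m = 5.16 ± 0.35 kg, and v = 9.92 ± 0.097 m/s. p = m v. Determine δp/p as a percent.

6.85%

Each factor contributes (exponent × relative error)² to (δp/p)²:
  (1·δm/m)² = (1×0.0678)² = 0.00460;  (1·δv/v)² = (1×0.00978)² = 9.56e-05
δp/p = √(0.00470) = 0.0685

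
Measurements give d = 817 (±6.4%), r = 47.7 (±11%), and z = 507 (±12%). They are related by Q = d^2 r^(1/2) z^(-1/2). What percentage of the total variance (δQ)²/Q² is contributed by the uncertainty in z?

(δQ/Q)² = (2·δd/d)² + (½·δr/r)² + (−½·δz/z)²
  d term: (2×0.0640)² = 0.0164
  r term: (0.5×0.110)² = 0.00303
  z term: (-0.5×0.120)² = 0.00360
Total = 0.0230. Share from z = 0.00360/0.0230 = 0.156.

15.6%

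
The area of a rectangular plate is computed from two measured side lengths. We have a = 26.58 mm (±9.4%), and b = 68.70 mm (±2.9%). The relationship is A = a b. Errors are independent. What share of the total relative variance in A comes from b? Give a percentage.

8.69%

(δA/A)² = (1·δa/a)² + (1·δb/b)²
  a term: (1×0.0940)² = 0.00884
  b term: (1×0.0290)² = 0.000841
Total = 0.00968. Share from b = 0.000841/0.00968 = 0.0869.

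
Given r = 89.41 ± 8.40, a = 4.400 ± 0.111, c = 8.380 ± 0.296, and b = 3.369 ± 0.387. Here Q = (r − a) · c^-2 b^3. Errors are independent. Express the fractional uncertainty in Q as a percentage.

Let u = r − a = 85.01. δu = √(δr² + δa²) = √(70.6 + 0.0123) = 8.40, so δu/u = 0.0988.
Q is then a monomial in u, c, b:
δQ/Q = √((δu/u)² + (-2·δc/c)² + (3·δb/b)²) = √(0.00977 + 0.00499 + 0.119) = 0.365

36.5%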